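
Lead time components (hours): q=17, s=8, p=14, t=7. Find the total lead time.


Lead time = queue + setup + processing + transit
= 17 + 8 + 14 + 7
= 46 hours


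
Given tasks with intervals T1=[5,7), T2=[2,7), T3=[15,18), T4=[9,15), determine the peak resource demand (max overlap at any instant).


Check each time point for overlaps:
  t=5: 2 tasks active (T1, T2)
Max concurrent = 2


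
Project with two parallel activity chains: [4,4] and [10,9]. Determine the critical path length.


Path A: 4 + 4 = 8
Path B: 10 + 9 = 19
Critical path = longest = max(8, 19)
= 19 (Path B)


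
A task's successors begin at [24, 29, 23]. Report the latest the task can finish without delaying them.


LF = min of all successor start times
Successors start at: [24, 29, 23]
LF = min(24, 29, 23)
= 23


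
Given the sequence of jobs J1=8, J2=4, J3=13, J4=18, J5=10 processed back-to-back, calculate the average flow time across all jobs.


Completion times:
  J1: completes at 8
  J2: completes at 12
  J3: completes at 25
  J4: completes at 43
  J5: completes at 53
Sum = 141
Average = 141/5
= 28.20


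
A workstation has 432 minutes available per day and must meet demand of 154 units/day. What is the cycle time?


Cycle time = available time / demand
= 432 / 154
= 2.81 min/unit


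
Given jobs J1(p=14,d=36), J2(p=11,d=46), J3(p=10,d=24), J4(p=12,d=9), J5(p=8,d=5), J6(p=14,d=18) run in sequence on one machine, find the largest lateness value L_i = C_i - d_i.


Lateness per job (L = C - d):
  J1: C=14, d=36, L=-22
  J2: C=25, d=46, L=-21
  J3: C=35, d=24, L=11
  J4: C=47, d=9, L=38
  J5: C=55, d=5, L=50
  J6: C=69, d=18, L=51
Lmax = max(-22, -21, 11, 38, 50, 51)
= 51


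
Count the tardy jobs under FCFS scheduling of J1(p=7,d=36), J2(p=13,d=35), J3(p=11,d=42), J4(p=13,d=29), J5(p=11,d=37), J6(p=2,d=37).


Completion vs due date:
  J1: C=7, d=36 → on time
  J2: C=20, d=35 → on time
  J3: C=31, d=42 → on time
  J4: C=44, d=29 → TARDY
  J5: C=55, d=37 → TARDY
  J6: C=57, d=37 → TARDY
Tardy jobs: J4, J5, J6
Count = 3


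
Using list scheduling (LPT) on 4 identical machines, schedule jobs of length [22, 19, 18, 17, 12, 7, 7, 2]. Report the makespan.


Jobs (LPT sorted): [22, 19, 18, 17, 12, 7, 7, 2]
Machines: 4
  J=22 → Machine 1 (load: 0+22=22)
  J=19 → Machine 2 (load: 0+19=19)
  J=18 → Machine 3 (load: 0+18=18)
  J=17 → Machine 4 (load: 0+17=17)
  J=12 → Machine 4 (load: 17+12=29)
  J=7 → Machine 3 (load: 18+7=25)
  J=7 → Machine 2 (load: 19+7=26)
  J=2 → Machine 1 (load: 22+2=24)
Machine loads: [24, 26, 25, 29]
Makespan = max = 29 time units


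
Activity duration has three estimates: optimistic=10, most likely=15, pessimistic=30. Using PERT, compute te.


te = (o + 4m + p) / 6
= (10 + 4×15 + 30) / 6
= (10 + 60 + 30) / 6
= 100 / 6
= 16.67


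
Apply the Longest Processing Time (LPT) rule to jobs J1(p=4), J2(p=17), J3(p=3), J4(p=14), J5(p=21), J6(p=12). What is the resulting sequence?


LPT: sort by longest processing time first
  J5: p=21
  J2: p=17
  J4: p=14
  J6: p=12
  J1: p=4
  J3: p=3
Order: J5 → J2 → J4 → J6 → J1 → J3


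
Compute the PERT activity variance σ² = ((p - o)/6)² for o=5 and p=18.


σ² = ((p - o) / 6)² = (p - o)² / 36
= (18 - 5)² / 36
= 13² / 36
= 169 / 36
= 4.6944


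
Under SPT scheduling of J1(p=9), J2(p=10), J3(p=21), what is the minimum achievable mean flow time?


SPT order: J1 → J2 → J3
Completion times:
  J1: C=9
  J2: C=19
  J3: C=40
Sum = 68, n = 3
Mean flow = 68/3
= 22.67


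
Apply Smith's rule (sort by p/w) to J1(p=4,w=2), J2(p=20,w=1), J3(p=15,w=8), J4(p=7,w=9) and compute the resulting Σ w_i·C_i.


WSPT order (by p/w): J4 → J3 → J1 → J2
  J4: C=7, w·C=9×7=63
  J3: C=22, w·C=8×22=176
  J1: C=26, w·C=2×26=52
  J2: C=46, w·C=1×46=46
Σ w·C = 337
= 337


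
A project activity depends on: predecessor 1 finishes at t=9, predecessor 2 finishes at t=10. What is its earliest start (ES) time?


ES = max of all predecessor completion times
Predecessors: [9, 10]
ES = max(9, 10)
= 10


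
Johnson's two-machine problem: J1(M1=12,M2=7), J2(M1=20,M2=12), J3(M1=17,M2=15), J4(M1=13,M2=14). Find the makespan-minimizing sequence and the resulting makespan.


Johnson's rule:
Group 1 (M1≤M2, sort by M1): ['J4']
Group 2 (M1>M2, sort desc M2): ['J3', 'J2', 'J1']
Sequence: J4 → J3 → J2 → J1
Makespan calculation:
  J4: M1 done=13, M2 done=27
  J3: M1 done=30, M2 done=45
  J2: M1 done=50, M2 done=62
  J1: M1 done=62, M2 done=69
= Sequence: J4 → J3 → J2 → J1, Makespan: 69


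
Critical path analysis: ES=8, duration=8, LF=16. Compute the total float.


EF = ES + duration = 8 + 8 = 16
LS = LF - duration = 16 - 8 = 8
Total Float = LF - EF = 16 - 16
(or LS - ES = 8 - 8)
= 0


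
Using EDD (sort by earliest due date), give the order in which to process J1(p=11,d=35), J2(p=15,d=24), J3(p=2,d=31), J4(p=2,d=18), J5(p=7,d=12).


EDD: sort by earliest due date
  J5: d=12, p=7
  J4: d=18, p=2
  J2: d=24, p=15
  J3: d=31, p=2
  J1: d=35, p=11
Order: J5 → J4 → J2 → J3 → J1


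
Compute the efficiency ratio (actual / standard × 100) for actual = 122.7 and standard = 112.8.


Efficiency = (actual / standard) × 100
= (122.7 / 112.8) × 100
= 108.8%


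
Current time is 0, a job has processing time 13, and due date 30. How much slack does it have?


Slack = due - current_time - processing
= 30 - 0 - 13
= 17


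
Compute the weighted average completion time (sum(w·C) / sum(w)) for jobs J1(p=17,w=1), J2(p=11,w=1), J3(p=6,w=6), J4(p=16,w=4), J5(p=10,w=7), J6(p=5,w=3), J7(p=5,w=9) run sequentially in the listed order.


Completion times:
  J1: C=17, w×C=1×17=17
  J2: C=28, w×C=1×28=28
  J3: C=34, w×C=6×34=204
  J4: C=50, w×C=4×50=200
  J5: C=60, w×C=7×60=420
  J6: C=65, w×C=3×65=195
  J7: C=70, w×C=9×70=630
Sum w×C = 1694
Sum w = 31
Weighted avg = 1694/31
= 54.65


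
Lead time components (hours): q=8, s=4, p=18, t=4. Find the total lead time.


Lead time = queue + setup + processing + transit
= 8 + 4 + 18 + 4
= 34 hours


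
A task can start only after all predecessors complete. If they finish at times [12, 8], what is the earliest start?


ES = max of all predecessor completion times
Predecessors: [12, 8]
ES = max(12, 8)
= 12


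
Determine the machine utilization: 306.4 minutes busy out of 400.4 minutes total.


Utilization = busy / total × 100
= 306.4 / 400.4 × 100
= 76.5%


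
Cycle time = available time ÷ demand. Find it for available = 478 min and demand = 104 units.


Cycle time = available time / demand
= 478 / 104
= 4.60 min/unit


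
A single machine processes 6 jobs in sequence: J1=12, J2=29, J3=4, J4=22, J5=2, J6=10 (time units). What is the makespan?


Sequential makespan: sum all processing times
= 12 + 29 + 4 + 22 + 2 + 10
= 79 time units


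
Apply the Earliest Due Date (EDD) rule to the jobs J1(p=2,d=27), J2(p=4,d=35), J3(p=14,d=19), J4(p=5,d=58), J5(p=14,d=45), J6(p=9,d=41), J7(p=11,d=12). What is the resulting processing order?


EDD: sort by earliest due date
  J7: d=12, p=11
  J3: d=19, p=14
  J1: d=27, p=2
  J2: d=35, p=4
  J6: d=41, p=9
  J5: d=45, p=14
  J4: d=58, p=5
Order: J7 → J3 → J1 → J2 → J6 → J5 → J4


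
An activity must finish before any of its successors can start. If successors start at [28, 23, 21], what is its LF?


LF = min of all successor start times
Successors start at: [28, 23, 21]
LF = min(28, 23, 21)
= 21


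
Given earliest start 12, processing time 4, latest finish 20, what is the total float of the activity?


EF = ES + duration = 12 + 4 = 16
LS = LF - duration = 20 - 4 = 16
Total Float = LF - EF = 20 - 16
(or LS - ES = 16 - 12)
= 4


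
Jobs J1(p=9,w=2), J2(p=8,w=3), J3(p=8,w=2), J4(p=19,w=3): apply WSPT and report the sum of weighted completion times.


WSPT order (by p/w): J2 → J3 → J1 → J4
  J2: C=8, w·C=3×8=24
  J3: C=16, w·C=2×16=32
  J1: C=25, w·C=2×25=50
  J4: C=44, w·C=3×44=132
Σ w·C = 238
= 238


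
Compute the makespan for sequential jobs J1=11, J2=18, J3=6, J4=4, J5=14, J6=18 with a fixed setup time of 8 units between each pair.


Makespan = Σ processing + (n-1) × setup
= (11 + 18 + 6 + 4 + 14 + 18) + (6-1)×8
= 71 + 40
= 111 time units


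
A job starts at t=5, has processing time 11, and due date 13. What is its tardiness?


Completion = start + processing = 5 + 11 = 16
Tardiness = max(0, C - d) = max(0, 16 - 13)
= max(0, 3)
= 3


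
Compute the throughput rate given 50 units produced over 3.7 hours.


Throughput = units / time
= 50 / 3.7
= 13.5 units/hour


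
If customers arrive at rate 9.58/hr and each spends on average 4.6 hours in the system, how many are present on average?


Little's law: L = λ × W
= 9.58 × 4.6
= 44.07


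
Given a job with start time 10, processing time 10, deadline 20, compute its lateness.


Completion = 10 + 10 = 20
Lateness = C - d = 20 - 20
= 0


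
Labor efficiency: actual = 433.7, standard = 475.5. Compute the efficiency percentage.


Efficiency = (actual / standard) × 100
= (433.7 / 475.5) × 100
= 91.2%


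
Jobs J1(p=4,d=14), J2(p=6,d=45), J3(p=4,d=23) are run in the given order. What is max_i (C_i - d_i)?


Lateness per job (L = C - d):
  J1: C=4, d=14, L=-10
  J2: C=10, d=45, L=-35
  J3: C=14, d=23, L=-9
Lmax = max(-10, -35, -9)
= -9


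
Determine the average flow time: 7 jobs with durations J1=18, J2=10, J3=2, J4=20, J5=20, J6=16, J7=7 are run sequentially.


Completion times:
  J1: completes at 18
  J2: completes at 28
  J3: completes at 30
  J4: completes at 50
  J5: completes at 70
  J6: completes at 86
  J7: completes at 93
Sum = 375
Average = 375/7
= 53.57


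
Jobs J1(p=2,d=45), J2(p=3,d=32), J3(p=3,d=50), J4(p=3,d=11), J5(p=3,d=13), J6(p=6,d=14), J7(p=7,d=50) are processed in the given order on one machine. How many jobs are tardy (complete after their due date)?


Completion vs due date:
  J1: C=2, d=45 → on time
  J2: C=5, d=32 → on time
  J3: C=8, d=50 → on time
  J4: C=11, d=11 → on time
  J5: C=14, d=13 → TARDY
  J6: C=20, d=14 → TARDY
  J7: C=27, d=50 → on time
Tardy jobs: J5, J6
Count = 2


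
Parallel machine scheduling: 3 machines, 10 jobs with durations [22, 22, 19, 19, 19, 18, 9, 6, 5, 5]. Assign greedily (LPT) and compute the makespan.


Jobs (LPT sorted): [22, 22, 19, 19, 19, 18, 9, 6, 5, 5]
Machines: 3
  J=22 → Machine 1 (load: 0+22=22)
  J=22 → Machine 2 (load: 0+22=22)
  J=19 → Machine 3 (load: 0+19=19)
  J=19 → Machine 3 (load: 19+19=38)
  J=19 → Machine 1 (load: 22+19=41)
  J=18 → Machine 2 (load: 22+18=40)
  J=9 → Machine 3 (load: 38+9=47)
  J=6 → Machine 2 (load: 40+6=46)
  J=5 → Machine 1 (load: 41+5=46)
  J=5 → Machine 1 (load: 46+5=51)
Machine loads: [51, 46, 47]
Makespan = max = 51 time units


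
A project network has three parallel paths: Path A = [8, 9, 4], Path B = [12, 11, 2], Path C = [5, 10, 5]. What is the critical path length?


Path A: 8 + 9 + 4 = 21
Path B: 12 + 11 + 2 = 25
Path C: 5 + 10 + 5 = 20
Critical path = longest = max(21, 25, 20)
= 25 (Path B)


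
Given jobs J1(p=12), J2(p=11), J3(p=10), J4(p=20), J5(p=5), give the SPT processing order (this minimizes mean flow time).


SPT: sort by shortest processing time
  J5: p=5
  J3: p=10
  J2: p=11
  J1: p=12
  J4: p=20
Order: J5 → J3 → J2 → J1 → J4


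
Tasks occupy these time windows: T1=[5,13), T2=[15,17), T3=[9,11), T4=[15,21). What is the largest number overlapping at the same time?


Check each time point for overlaps:
  t=9: 2 tasks active (T1, T3)
Max concurrent = 2


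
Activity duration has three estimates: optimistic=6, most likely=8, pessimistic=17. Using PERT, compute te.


te = (o + 4m + p) / 6
= (6 + 4×8 + 17) / 6
= (6 + 32 + 17) / 6
= 55 / 6
= 9.17


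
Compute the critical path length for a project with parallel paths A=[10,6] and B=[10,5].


Path A: 10 + 6 = 16
Path B: 10 + 5 = 15
Critical path = longest = max(16, 15)
= 16 (Path A)


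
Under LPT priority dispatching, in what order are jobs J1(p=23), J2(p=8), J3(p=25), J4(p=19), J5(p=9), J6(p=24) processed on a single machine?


LPT: sort by longest processing time first
  J3: p=25
  J6: p=24
  J1: p=23
  J4: p=19
  J5: p=9
  J2: p=8
Order: J3 → J6 → J1 → J4 → J5 → J2


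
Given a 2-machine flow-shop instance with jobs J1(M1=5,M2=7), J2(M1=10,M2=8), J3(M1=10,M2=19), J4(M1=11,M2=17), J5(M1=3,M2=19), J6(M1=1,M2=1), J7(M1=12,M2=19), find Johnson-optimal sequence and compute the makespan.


Johnson's rule:
Group 1 (M1≤M2, sort by M1): ['J6', 'J5', 'J1', 'J3', 'J4', 'J7']
Group 2 (M1>M2, sort desc M2): ['J2']
Sequence: J6 → J5 → J1 → J3 → J4 → J7 → J2
Makespan calculation:
  J6: M1 done=1, M2 done=2
  J5: M1 done=4, M2 done=23
  J1: M1 done=9, M2 done=30
  J3: M1 done=19, M2 done=49
  J4: M1 done=30, M2 done=66
  J7: M1 done=42, M2 done=85
  J2: M1 done=52, M2 done=93
= Sequence: J6 → J5 → J1 → J3 → J4 → J7 → J2, Makespan: 93


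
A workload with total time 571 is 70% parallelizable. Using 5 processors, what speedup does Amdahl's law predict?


Amdahl's law: T_p = T × ((1-p) + p/N)
= 571 × ((1-0.7) + 0.7/5)
= 571 × (0.30 + 0.1400)
= 571 × 0.4400
= 251.24
Speedup = 571/251.24
= 2.27×


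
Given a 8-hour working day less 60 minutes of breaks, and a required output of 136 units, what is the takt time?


Available = 8×60 - 60 = 420 min
Takt time = 420 / 136
= 3.09 min/unit


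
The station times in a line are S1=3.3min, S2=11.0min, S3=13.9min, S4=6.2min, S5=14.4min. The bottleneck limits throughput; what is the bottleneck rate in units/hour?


Bottleneck = longest station time
Station times: [3.3, 11.0, 13.9, 6.2, 14.4]
Max = 14.4 min
Rate = 60 / 14.4
= 4.17 units/hour (bottleneck: 14.4min)


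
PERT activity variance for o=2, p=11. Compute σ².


σ² = ((p - o) / 6)² = (p - o)² / 36
= (11 - 2)² / 36
= 9² / 36
= 81 / 36
= 2.2500


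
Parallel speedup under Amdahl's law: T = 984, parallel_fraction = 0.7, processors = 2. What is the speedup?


Amdahl's law: T_p = T × ((1-p) + p/N)
= 984 × ((1-0.7) + 0.7/2)
= 984 × (0.30 + 0.3500)
= 984 × 0.6500
= 639.60
Speedup = 984/639.60
= 1.54×


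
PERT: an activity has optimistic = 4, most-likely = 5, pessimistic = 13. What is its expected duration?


te = (o + 4m + p) / 6
= (4 + 4×5 + 13) / 6
= (4 + 20 + 13) / 6
= 37 / 6
= 6.17


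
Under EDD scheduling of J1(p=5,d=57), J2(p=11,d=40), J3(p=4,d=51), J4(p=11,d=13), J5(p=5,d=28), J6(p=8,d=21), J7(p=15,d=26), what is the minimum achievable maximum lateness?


EDD order: J4 → J6 → J7 → J5 → J2 → J3 → J1
Completion and lateness:
  J4: C=11, d=13, L=11-13=-2
  J6: C=19, d=21, L=19-21=-2
  J7: C=34, d=26, L=34-26=8
  J5: C=39, d=28, L=39-28=11
  J2: C=50, d=40, L=50-40=10
  J3: C=54, d=51, L=54-51=3
  J1: C=59, d=57, L=59-57=2
Lmax = max(-2, -2, 8, 11, 10, 3, 2)
= 11


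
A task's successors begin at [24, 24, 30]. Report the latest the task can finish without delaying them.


LF = min of all successor start times
Successors start at: [24, 24, 30]
LF = min(24, 24, 30)
= 24


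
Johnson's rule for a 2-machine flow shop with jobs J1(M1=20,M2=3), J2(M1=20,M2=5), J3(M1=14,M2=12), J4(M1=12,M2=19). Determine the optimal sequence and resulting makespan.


Johnson's rule:
Group 1 (M1≤M2, sort by M1): ['J4']
Group 2 (M1>M2, sort desc M2): ['J3', 'J2', 'J1']
Sequence: J4 → J3 → J2 → J1
Makespan calculation:
  J4: M1 done=12, M2 done=31
  J3: M1 done=26, M2 done=43
  J2: M1 done=46, M2 done=51
  J1: M1 done=66, M2 done=69
= Sequence: J4 → J3 → J2 → J1, Makespan: 69


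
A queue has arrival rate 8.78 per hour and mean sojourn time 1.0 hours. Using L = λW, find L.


Little's law: L = λ × W
= 8.78 × 1.0
= 8.78


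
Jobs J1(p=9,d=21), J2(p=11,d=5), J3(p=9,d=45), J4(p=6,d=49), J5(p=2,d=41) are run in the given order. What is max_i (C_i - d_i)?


Lateness per job (L = C - d):
  J1: C=9, d=21, L=-12
  J2: C=20, d=5, L=15
  J3: C=29, d=45, L=-16
  J4: C=35, d=49, L=-14
  J5: C=37, d=41, L=-4
Lmax = max(-12, 15, -16, -14, -4)
= 15


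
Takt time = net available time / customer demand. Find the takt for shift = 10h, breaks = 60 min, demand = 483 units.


Available = 10×60 - 60 = 540 min
Takt time = 540 / 483
= 1.12 min/unit


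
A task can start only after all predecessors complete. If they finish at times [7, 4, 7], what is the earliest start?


ES = max of all predecessor completion times
Predecessors: [7, 4, 7]
ES = max(7, 4, 7)
= 7


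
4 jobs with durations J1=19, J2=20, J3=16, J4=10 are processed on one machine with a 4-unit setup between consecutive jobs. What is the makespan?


Makespan = Σ processing + (n-1) × setup
= (19 + 20 + 16 + 10) + (4-1)×4
= 65 + 12
= 77 time units


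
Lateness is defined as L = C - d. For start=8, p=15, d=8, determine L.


Completion = 8 + 15 = 23
Lateness = C - d = 23 - 8
= 15


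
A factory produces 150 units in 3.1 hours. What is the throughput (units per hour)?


Throughput = units / time
= 150 / 3.1
= 48.4 units/hour


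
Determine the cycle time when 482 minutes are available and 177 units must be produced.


Cycle time = available time / demand
= 482 / 177
= 2.72 min/unit


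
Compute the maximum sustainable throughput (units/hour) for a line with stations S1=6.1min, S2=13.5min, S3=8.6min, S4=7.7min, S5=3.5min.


Bottleneck = longest station time
Station times: [6.1, 13.5, 8.6, 7.7, 3.5]
Max = 13.5 min
Rate = 60 / 13.5
= 4.44 units/hour (bottleneck: 13.5min)


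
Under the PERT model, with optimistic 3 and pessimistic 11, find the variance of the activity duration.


σ² = ((p - o) / 6)² = (p - o)² / 36
= (11 - 3)² / 36
= 8² / 36
= 64 / 36
= 1.7778


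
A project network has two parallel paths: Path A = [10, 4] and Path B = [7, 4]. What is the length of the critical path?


Path A: 10 + 4 = 14
Path B: 7 + 4 = 11
Critical path = longest = max(14, 11)
= 14 (Path A)


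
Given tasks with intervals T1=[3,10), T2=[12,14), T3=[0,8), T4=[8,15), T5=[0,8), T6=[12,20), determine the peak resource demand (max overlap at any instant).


Check each time point for overlaps:
  t=3: 3 tasks active (T1, T3, T5)
Max concurrent = 3


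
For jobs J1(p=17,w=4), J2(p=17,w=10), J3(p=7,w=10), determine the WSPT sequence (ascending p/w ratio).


WSPT (Smith's rule): sort by p/w ascending
  J3: p/w = 7/10 = 0.700
  J2: p/w = 17/10 = 1.700
  J1: p/w = 17/4 = 4.250
Order: J3 → J2 → J1


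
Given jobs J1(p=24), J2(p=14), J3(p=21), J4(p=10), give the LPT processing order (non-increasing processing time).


LPT: sort by longest processing time first
  J1: p=24
  J3: p=21
  J2: p=14
  J4: p=10
Order: J1 → J3 → J2 → J4


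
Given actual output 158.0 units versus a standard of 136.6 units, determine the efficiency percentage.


Efficiency = (actual / standard) × 100
= (158.0 / 136.6) × 100
= 115.7%


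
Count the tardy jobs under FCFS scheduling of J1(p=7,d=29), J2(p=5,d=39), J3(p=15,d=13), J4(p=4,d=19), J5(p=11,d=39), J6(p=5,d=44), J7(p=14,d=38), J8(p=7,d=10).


Completion vs due date:
  J1: C=7, d=29 → on time
  J2: C=12, d=39 → on time
  J3: C=27, d=13 → TARDY
  J4: C=31, d=19 → TARDY
  J5: C=42, d=39 → TARDY
  J6: C=47, d=44 → TARDY
  J7: C=61, d=38 → TARDY
  J8: C=68, d=10 → TARDY
Tardy jobs: J3, J4, J5, J6, J7, J8
Count = 6


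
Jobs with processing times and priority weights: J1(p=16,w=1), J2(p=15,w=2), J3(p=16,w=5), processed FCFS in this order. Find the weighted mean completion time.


Completion times:
  J1: C=16, w×C=1×16=16
  J2: C=31, w×C=2×31=62
  J3: C=47, w×C=5×47=235
Sum w×C = 313
Sum w = 8
Weighted avg = 313/8
= 39.12


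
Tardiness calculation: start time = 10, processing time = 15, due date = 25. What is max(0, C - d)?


Completion = start + processing = 10 + 15 = 25
Tardiness = max(0, C - d) = max(0, 25 - 25)
= max(0, 0)
= 0


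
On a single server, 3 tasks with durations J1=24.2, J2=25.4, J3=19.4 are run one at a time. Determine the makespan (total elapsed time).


Sequential makespan: sum all processing times
= 24.2 + 25.4 + 19.4
= 69.0 time units


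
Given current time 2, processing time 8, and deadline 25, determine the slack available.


Slack = due - current_time - processing
= 25 - 2 - 8
= 15


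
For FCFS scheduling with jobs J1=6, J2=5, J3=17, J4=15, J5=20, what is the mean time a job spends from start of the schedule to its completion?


Completion times:
  J1: completes at 6
  J2: completes at 11
  J3: completes at 28
  J4: completes at 43
  J5: completes at 63
Sum = 151
Average = 151/5
= 30.20


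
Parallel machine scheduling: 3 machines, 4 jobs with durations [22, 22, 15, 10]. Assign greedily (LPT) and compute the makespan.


Jobs (LPT sorted): [22, 22, 15, 10]
Machines: 3
  J=22 → Machine 1 (load: 0+22=22)
  J=22 → Machine 2 (load: 0+22=22)
  J=15 → Machine 3 (load: 0+15=15)
  J=10 → Machine 3 (load: 15+10=25)
Machine loads: [22, 22, 25]
Makespan = max = 25 time units


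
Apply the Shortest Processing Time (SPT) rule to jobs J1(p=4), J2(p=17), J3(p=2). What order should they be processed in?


SPT: sort by shortest processing time
  J3: p=2
  J1: p=4
  J2: p=17
Order: J3 → J1 → J2


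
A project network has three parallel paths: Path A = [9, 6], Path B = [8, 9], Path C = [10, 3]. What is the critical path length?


Path A: 9 + 6 = 15
Path B: 8 + 9 = 17
Path C: 10 + 3 = 13
Critical path = longest = max(15, 17, 13)
= 17 (Path B)


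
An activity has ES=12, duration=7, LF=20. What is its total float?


EF = ES + duration = 12 + 7 = 19
LS = LF - duration = 20 - 7 = 13
Total Float = LF - EF = 20 - 19
(or LS - ES = 13 - 12)
= 1


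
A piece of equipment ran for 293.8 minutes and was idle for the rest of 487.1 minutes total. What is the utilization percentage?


Utilization = busy / total × 100
= 293.8 / 487.1 × 100
= 60.3%


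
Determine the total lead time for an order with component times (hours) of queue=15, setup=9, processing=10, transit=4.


Lead time = queue + setup + processing + transit
= 15 + 9 + 10 + 4
= 38 hours


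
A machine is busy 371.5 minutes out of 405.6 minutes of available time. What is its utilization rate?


Utilization = busy / total × 100
= 371.5 / 405.6 × 100
= 91.6%


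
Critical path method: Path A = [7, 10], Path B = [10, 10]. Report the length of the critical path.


Path A: 7 + 10 = 17
Path B: 10 + 10 = 20
Critical path = longest = max(17, 20)
= 20 (Path B)


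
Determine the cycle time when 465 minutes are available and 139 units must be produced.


Cycle time = available time / demand
= 465 / 139
= 3.35 min/unit


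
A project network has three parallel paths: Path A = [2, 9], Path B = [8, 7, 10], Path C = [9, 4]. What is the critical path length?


Path A: 2 + 9 = 11
Path B: 8 + 7 + 10 = 25
Path C: 9 + 4 = 13
Critical path = longest = max(11, 25, 13)
= 25 (Path B)


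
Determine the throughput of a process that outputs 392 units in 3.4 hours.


Throughput = units / time
= 392 / 3.4
= 115.3 units/hour


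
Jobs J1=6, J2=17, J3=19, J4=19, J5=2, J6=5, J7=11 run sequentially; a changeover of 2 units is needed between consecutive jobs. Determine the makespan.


Makespan = Σ processing + (n-1) × setup
= (6 + 17 + 19 + 19 + 2 + 5 + 11) + (7-1)×2
= 79 + 12
= 91 time units


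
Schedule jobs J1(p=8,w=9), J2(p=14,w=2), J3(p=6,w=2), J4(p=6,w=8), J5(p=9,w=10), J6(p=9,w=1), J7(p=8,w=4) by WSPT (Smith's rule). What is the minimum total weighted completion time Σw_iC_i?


WSPT order (by p/w): J4 → J1 → J5 → J7 → J3 → J2 → J6
  J4: C=6, w·C=8×6=48
  J1: C=14, w·C=9×14=126
  J5: C=23, w·C=10×23=230
  J7: C=31, w·C=4×31=124
  J3: C=37, w·C=2×37=74
  J2: C=51, w·C=2×51=102
  J6: C=60, w·C=1×60=60
Σ w·C = 764
= 764


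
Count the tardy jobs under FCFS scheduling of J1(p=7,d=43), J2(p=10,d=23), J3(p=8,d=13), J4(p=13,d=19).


Completion vs due date:
  J1: C=7, d=43 → on time
  J2: C=17, d=23 → on time
  J3: C=25, d=13 → TARDY
  J4: C=38, d=19 → TARDY
Tardy jobs: J3, J4
Count = 2


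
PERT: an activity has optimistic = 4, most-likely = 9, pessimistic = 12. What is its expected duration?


te = (o + 4m + p) / 6
= (4 + 4×9 + 12) / 6
= (4 + 36 + 12) / 6
= 52 / 6
= 8.67


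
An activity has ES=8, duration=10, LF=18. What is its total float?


EF = ES + duration = 8 + 10 = 18
LS = LF - duration = 18 - 10 = 8
Total Float = LF - EF = 18 - 18
(or LS - ES = 8 - 8)
= 0


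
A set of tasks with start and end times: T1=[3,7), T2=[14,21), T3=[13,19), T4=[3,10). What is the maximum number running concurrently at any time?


Check each time point for overlaps:
  t=3: 2 tasks active (T1, T4)
Max concurrent = 2


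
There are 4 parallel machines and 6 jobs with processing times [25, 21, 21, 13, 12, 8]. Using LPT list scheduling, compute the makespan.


Jobs (LPT sorted): [25, 21, 21, 13, 12, 8]
Machines: 4
  J=25 → Machine 1 (load: 0+25=25)
  J=21 → Machine 2 (load: 0+21=21)
  J=21 → Machine 3 (load: 0+21=21)
  J=13 → Machine 4 (load: 0+13=13)
  J=12 → Machine 4 (load: 13+12=25)
  J=8 → Machine 2 (load: 21+8=29)
Machine loads: [25, 29, 21, 25]
Makespan = max = 29 time units


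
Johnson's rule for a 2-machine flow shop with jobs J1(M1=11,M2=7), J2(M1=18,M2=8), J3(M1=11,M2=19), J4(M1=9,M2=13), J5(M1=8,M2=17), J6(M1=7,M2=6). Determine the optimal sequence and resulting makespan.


Johnson's rule:
Group 1 (M1≤M2, sort by M1): ['J5', 'J4', 'J3']
Group 2 (M1>M2, sort desc M2): ['J2', 'J1', 'J6']
Sequence: J5 → J4 → J3 → J2 → J1 → J6
Makespan calculation:
  J5: M1 done=8, M2 done=25
  J4: M1 done=17, M2 done=38
  J3: M1 done=28, M2 done=57
  J2: M1 done=46, M2 done=65
  J1: M1 done=57, M2 done=72
  J6: M1 done=64, M2 done=78
= Sequence: J5 → J4 → J3 → J2 → J1 → J6, Makespan: 78


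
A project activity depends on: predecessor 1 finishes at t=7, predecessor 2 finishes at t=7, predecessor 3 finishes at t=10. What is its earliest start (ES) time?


ES = max of all predecessor completion times
Predecessors: [7, 7, 10]
ES = max(7, 7, 10)
= 10


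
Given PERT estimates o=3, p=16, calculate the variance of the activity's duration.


σ² = ((p - o) / 6)² = (p - o)² / 36
= (16 - 3)² / 36
= 13² / 36
= 169 / 36
= 4.6944


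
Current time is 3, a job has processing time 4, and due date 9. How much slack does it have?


Slack = due - current_time - processing
= 9 - 3 - 4
= 2


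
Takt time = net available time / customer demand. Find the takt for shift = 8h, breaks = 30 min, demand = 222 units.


Available = 8×60 - 30 = 450 min
Takt time = 450 / 222
= 2.03 min/unit


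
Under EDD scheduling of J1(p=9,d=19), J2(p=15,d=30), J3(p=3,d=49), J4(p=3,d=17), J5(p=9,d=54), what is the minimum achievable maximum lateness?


EDD order: J4 → J1 → J2 → J3 → J5
Completion and lateness:
  J4: C=3, d=17, L=3-17=-14
  J1: C=12, d=19, L=12-19=-7
  J2: C=27, d=30, L=27-30=-3
  J3: C=30, d=49, L=30-49=-19
  J5: C=39, d=54, L=39-54=-15
Lmax = max(-14, -7, -3, -19, -15)
= -3


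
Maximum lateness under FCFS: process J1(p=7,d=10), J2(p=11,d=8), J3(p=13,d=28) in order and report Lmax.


Lateness per job (L = C - d):
  J1: C=7, d=10, L=-3
  J2: C=18, d=8, L=10
  J3: C=31, d=28, L=3
Lmax = max(-3, 10, 3)
= 10


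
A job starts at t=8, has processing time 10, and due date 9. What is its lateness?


Completion = 8 + 10 = 18
Lateness = C - d = 18 - 9
= 9


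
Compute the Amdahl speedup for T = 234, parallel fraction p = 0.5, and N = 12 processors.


Amdahl's law: T_p = T × ((1-p) + p/N)
= 234 × ((1-0.5) + 0.5/12)
= 234 × (0.50 + 0.0417)
= 234 × 0.5417
= 126.75
Speedup = 234/126.75
= 1.85×


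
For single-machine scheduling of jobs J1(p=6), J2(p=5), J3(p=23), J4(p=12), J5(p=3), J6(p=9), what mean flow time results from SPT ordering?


SPT order: J5 → J2 → J1 → J6 → J4 → J3
Completion times:
  J5: C=3
  J2: C=8
  J1: C=14
  J6: C=23
  J4: C=35
  J3: C=58
Sum = 141, n = 6
Mean flow = 141/6
= 23.50


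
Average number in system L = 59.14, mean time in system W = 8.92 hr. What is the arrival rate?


Little's law: L = λW → λ = L / W
= 59.14 / 8.92
= 6.63 per hour


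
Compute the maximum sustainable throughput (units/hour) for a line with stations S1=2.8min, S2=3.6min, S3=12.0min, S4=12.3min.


Bottleneck = longest station time
Station times: [2.8, 3.6, 12.0, 12.3]
Max = 12.3 min
Rate = 60 / 12.3
= 4.88 units/hour (bottleneck: 12.3min)


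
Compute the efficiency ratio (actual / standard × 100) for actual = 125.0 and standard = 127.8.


Efficiency = (actual / standard) × 100
= (125.0 / 127.8) × 100
= 97.8%


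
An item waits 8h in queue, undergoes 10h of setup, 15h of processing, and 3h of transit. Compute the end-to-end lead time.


Lead time = queue + setup + processing + transit
= 8 + 10 + 15 + 3
= 36 hours


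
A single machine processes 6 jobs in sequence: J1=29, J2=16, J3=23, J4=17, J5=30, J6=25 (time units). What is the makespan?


Sequential makespan: sum all processing times
= 29 + 16 + 23 + 17 + 30 + 25
= 140 time units


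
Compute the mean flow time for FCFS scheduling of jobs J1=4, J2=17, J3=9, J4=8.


Completion times:
  J1: completes at 4
  J2: completes at 21
  J3: completes at 30
  J4: completes at 38
Sum = 93
Average = 93/4
= 23.25


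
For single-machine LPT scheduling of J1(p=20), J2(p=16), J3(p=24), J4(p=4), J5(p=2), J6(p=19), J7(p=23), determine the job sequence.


LPT: sort by longest processing time first
  J3: p=24
  J7: p=23
  J1: p=20
  J6: p=19
  J2: p=16
  J4: p=4
  J5: p=2
Order: J3 → J7 → J1 → J6 → J2 → J4 → J5


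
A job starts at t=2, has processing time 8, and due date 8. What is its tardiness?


Completion = start + processing = 2 + 8 = 10
Tardiness = max(0, C - d) = max(0, 10 - 8)
= max(0, 2)
= 2


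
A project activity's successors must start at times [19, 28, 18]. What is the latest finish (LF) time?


LF = min of all successor start times
Successors start at: [19, 28, 18]
LF = min(19, 28, 18)
= 18


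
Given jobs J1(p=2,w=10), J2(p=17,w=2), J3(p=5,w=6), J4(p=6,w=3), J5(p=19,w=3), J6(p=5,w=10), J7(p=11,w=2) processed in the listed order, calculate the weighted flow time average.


Completion times:
  J1: C=2, w×C=10×2=20
  J2: C=19, w×C=2×19=38
  J3: C=24, w×C=6×24=144
  J4: C=30, w×C=3×30=90
  J5: C=49, w×C=3×49=147
  J6: C=54, w×C=10×54=540
  J7: C=65, w×C=2×65=130
Sum w×C = 1109
Sum w = 36
Weighted avg = 1109/36
= 30.81


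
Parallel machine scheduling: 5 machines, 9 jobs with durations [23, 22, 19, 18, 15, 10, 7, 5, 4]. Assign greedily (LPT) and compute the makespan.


Jobs (LPT sorted): [23, 22, 19, 18, 15, 10, 7, 5, 4]
Machines: 5
  J=23 → Machine 1 (load: 0+23=23)
  J=22 → Machine 2 (load: 0+22=22)
  J=19 → Machine 3 (load: 0+19=19)
  J=18 → Machine 4 (load: 0+18=18)
  J=15 → Machine 5 (load: 0+15=15)
  J=10 → Machine 5 (load: 15+10=25)
  J=7 → Machine 4 (load: 18+7=25)
  J=5 → Machine 3 (load: 19+5=24)
  J=4 → Machine 2 (load: 22+4=26)
Machine loads: [23, 26, 24, 25, 25]
Makespan = max = 26 time units


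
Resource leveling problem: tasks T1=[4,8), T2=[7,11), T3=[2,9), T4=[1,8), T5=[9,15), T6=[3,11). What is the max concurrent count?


Check each time point for overlaps:
  t=7: 5 tasks active (T1, T2, T3, T4, T6)
Max concurrent = 5


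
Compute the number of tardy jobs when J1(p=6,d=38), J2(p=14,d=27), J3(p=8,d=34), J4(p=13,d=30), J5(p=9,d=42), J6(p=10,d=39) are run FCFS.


Completion vs due date:
  J1: C=6, d=38 → on time
  J2: C=20, d=27 → on time
  J3: C=28, d=34 → on time
  J4: C=41, d=30 → TARDY
  J5: C=50, d=42 → TARDY
  J6: C=60, d=39 → TARDY
Tardy jobs: J4, J5, J6
Count = 3


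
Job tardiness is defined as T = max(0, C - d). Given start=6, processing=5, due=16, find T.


Completion = start + processing = 6 + 5 = 11
Tardiness = max(0, C - d) = max(0, 11 - 16)
= max(0, -5)
= 0


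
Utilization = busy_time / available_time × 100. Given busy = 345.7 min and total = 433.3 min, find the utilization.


Utilization = busy / total × 100
= 345.7 / 433.3 × 100
= 79.8%


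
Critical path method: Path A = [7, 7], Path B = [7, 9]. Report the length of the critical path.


Path A: 7 + 7 = 14
Path B: 7 + 9 = 16
Critical path = longest = max(14, 16)
= 16 (Path B)


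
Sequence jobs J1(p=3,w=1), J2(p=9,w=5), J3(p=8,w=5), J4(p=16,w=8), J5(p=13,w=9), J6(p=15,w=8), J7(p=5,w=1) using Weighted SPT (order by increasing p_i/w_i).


WSPT (Smith's rule): sort by p/w ascending
  J5: p/w = 13/9 = 1.444
  J3: p/w = 8/5 = 1.600
  J2: p/w = 9/5 = 1.800
  J6: p/w = 15/8 = 1.875
  J4: p/w = 16/8 = 2.000
  J1: p/w = 3/1 = 3.000
  J7: p/w = 5/1 = 5.000
Order: J5 → J3 → J2 → J6 → J4 → J1 → J7


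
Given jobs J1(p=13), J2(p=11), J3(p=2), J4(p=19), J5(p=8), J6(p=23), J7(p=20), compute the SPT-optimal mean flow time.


SPT order: J3 → J5 → J2 → J1 → J4 → J7 → J6
Completion times:
  J3: C=2
  J5: C=10
  J2: C=21
  J1: C=34
  J4: C=53
  J7: C=73
  J6: C=96
Sum = 289, n = 7
Mean flow = 289/7
= 41.29


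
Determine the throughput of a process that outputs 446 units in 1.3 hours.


Throughput = units / time
= 446 / 1.3
= 343.1 units/hour


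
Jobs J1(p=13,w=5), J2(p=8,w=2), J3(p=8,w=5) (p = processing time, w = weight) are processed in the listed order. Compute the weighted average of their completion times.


Completion times:
  J1: C=13, w×C=5×13=65
  J2: C=21, w×C=2×21=42
  J3: C=29, w×C=5×29=145
Sum w×C = 252
Sum w = 12
Weighted avg = 252/12
= 21.00


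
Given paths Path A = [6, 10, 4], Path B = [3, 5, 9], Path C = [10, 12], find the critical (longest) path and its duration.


Path A: 6 + 10 + 4 = 20
Path B: 3 + 5 + 9 = 17
Path C: 10 + 12 = 22
Critical path = longest = max(20, 17, 22)
= 22 (Path C)


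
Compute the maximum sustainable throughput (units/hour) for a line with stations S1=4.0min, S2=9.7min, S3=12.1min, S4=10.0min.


Bottleneck = longest station time
Station times: [4.0, 9.7, 12.1, 10.0]
Max = 12.1 min
Rate = 60 / 12.1
= 4.96 units/hour (bottleneck: 12.1min)


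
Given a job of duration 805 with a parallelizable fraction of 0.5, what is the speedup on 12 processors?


Amdahl's law: T_p = T × ((1-p) + p/N)
= 805 × ((1-0.5) + 0.5/12)
= 805 × (0.50 + 0.0417)
= 805 × 0.5417
= 436.04
Speedup = 805/436.04
= 1.85×


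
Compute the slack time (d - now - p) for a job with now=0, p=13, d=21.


Slack = due - current_time - processing
= 21 - 0 - 13
= 8


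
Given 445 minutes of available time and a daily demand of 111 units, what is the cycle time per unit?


Cycle time = available time / demand
= 445 / 111
= 4.01 min/unit


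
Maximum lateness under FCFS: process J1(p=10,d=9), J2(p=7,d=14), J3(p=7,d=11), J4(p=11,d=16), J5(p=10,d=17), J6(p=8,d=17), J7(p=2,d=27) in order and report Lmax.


Lateness per job (L = C - d):
  J1: C=10, d=9, L=1
  J2: C=17, d=14, L=3
  J3: C=24, d=11, L=13
  J4: C=35, d=16, L=19
  J5: C=45, d=17, L=28
  J6: C=53, d=17, L=36
  J7: C=55, d=27, L=28
Lmax = max(1, 3, 13, 19, 28, 36, 28)
= 36


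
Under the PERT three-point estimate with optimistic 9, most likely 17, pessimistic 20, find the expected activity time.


te = (o + 4m + p) / 6
= (9 + 4×17 + 20) / 6
= (9 + 68 + 20) / 6
= 97 / 6
= 16.17


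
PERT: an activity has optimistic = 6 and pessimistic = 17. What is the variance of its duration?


σ² = ((p - o) / 6)² = (p - o)² / 36
= (17 - 6)² / 36
= 11² / 36
= 121 / 36
= 3.3611


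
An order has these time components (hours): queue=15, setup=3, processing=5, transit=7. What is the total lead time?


Lead time = queue + setup + processing + transit
= 15 + 3 + 5 + 7
= 30 hours


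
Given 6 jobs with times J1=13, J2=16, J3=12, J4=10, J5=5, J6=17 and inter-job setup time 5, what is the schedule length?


Makespan = Σ processing + (n-1) × setup
= (13 + 16 + 12 + 10 + 5 + 17) + (6-1)×5
= 73 + 25
= 98 time units


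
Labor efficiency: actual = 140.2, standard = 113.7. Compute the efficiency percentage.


Efficiency = (actual / standard) × 100
= (140.2 / 113.7) × 100
= 123.3%


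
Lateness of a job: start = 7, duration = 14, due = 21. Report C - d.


Completion = 7 + 14 = 21
Lateness = C - d = 21 - 21
= 0


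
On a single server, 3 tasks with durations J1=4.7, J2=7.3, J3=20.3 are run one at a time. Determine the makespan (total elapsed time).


Sequential makespan: sum all processing times
= 4.7 + 7.3 + 20.3
= 32.3 time units


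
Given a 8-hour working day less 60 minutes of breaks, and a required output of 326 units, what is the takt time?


Available = 8×60 - 60 = 420 min
Takt time = 420 / 326
= 1.29 min/unit


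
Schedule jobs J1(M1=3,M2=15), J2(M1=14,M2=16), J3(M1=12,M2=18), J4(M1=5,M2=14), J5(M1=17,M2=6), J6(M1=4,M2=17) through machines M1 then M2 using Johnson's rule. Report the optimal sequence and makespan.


Johnson's rule:
Group 1 (M1≤M2, sort by M1): ['J1', 'J6', 'J4', 'J3', 'J2']
Group 2 (M1>M2, sort desc M2): ['J5']
Sequence: J1 → J6 → J4 → J3 → J2 → J5
Makespan calculation:
  J1: M1 done=3, M2 done=18
  J6: M1 done=7, M2 done=35
  J4: M1 done=12, M2 done=49
  J3: M1 done=24, M2 done=67
  J2: M1 done=38, M2 done=83
  J5: M1 done=55, M2 done=89
= Sequence: J1 → J6 → J4 → J3 → J2 → J5, Makespan: 89


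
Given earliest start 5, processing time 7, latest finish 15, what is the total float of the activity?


EF = ES + duration = 5 + 7 = 12
LS = LF - duration = 15 - 7 = 8
Total Float = LF - EF = 15 - 12
(or LS - ES = 8 - 5)
= 3


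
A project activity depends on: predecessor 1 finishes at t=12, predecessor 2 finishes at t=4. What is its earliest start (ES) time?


ES = max of all predecessor completion times
Predecessors: [12, 4]
ES = max(12, 4)
= 12


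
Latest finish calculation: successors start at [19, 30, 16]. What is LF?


LF = min of all successor start times
Successors start at: [19, 30, 16]
LF = min(19, 30, 16)
= 16


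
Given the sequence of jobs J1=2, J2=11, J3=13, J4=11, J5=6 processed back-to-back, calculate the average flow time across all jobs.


Completion times:
  J1: completes at 2
  J2: completes at 13
  J3: completes at 26
  J4: completes at 37
  J5: completes at 43
Sum = 121
Average = 121/5
= 24.20


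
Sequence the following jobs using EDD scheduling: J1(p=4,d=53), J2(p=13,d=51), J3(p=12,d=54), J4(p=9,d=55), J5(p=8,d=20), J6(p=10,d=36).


EDD: sort by earliest due date
  J5: d=20, p=8
  J6: d=36, p=10
  J2: d=51, p=13
  J1: d=53, p=4
  J3: d=54, p=12
  J4: d=55, p=9
Order: J5 → J6 → J2 → J1 → J3 → J4


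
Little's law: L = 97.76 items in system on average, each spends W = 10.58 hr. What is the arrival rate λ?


Little's law: L = λW → λ = L / W
= 97.76 / 10.58
= 9.24 per hour


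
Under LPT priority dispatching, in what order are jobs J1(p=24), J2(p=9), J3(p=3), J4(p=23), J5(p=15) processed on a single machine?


LPT: sort by longest processing time first
  J1: p=24
  J4: p=23
  J5: p=15
  J2: p=9
  J3: p=3
Order: J1 → J4 → J5 → J2 → J3


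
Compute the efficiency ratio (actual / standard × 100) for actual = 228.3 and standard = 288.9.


Efficiency = (actual / standard) × 100
= (228.3 / 288.9) × 100
= 79.0%


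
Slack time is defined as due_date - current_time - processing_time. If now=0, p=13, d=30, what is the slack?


Slack = due - current_time - processing
= 30 - 0 - 13
= 17


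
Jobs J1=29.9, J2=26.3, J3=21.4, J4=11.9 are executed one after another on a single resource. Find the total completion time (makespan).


Sequential makespan: sum all processing times
= 29.9 + 26.3 + 21.4 + 11.9
= 89.5 time units
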